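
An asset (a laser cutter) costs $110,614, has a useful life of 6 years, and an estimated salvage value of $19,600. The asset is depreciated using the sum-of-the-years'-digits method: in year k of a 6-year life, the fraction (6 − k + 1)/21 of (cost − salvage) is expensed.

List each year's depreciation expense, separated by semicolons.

$26,004; $21,670; $17,336; $13,002; $8,668; $4,334

Depreciable base = $110,614 − $19,600 = $91,014.
Sum of the years' digits = 6+5+4+3+2+1 = 21.
Year 1: $91,014 × 6/21 = $26,004. Book value $84,610.
Year 2: $91,014 × 5/21 = $21,670. Book value $62,940.
Year 3: $91,014 × 4/21 = $17,336. Book value $45,604.
Year 4: $91,014 × 3/21 = $13,002. Book value $32,602.
Year 5: $91,014 × 2/21 = $8,668. Book value $23,934.
Year 6: $91,014 × 1/21 = $4,334. Book value $19,600.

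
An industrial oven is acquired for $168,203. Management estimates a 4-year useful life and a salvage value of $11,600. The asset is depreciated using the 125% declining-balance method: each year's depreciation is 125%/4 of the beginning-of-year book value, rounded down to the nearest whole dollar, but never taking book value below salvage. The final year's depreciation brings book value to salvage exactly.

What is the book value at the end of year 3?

Depreciable base = $168,203 − $11,600 = $156,603.
Year 1: ⌊$168,203 × 125%/4⌋ = $52,563. Book value $115,640.
Year 2: ⌊$115,640 × 125%/4⌋ = $36,137. Book value $79,503.
Year 3: ⌊$79,503 × 125%/4⌋ = $24,844. Book value $54,659.

$54,659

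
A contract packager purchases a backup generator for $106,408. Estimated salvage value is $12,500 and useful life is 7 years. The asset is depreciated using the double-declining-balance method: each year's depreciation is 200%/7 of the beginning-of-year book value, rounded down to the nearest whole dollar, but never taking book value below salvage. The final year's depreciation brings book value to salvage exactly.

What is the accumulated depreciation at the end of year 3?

Depreciable base = $106,408 − $12,500 = $93,908.
Year 1: ⌊$106,408 × 200%/7⌋ = $30,402. Book value $76,006.
Year 2: ⌊$76,006 × 200%/7⌋ = $21,716. Book value $54,290.
Year 3: ⌊$54,290 × 200%/7⌋ = $15,511. Book value $38,779.
Accumulated through year 3 = $106,408 − $38,779 = $67,629.

$67,629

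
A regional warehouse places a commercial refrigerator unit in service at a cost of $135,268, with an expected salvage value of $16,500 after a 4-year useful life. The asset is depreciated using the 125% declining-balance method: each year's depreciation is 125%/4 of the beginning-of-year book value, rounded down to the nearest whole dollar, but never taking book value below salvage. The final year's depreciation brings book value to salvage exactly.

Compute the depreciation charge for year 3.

Depreciable base = $135,268 − $16,500 = $118,768.
Year 1: ⌊$135,268 × 125%/4⌋ = $42,271. Book value $92,997.
Year 2: ⌊$92,997 × 125%/4⌋ = $29,061. Book value $63,936.
Year 3: ⌊$63,936 × 125%/4⌋ = $19,980. Book value $43,956.

$19,980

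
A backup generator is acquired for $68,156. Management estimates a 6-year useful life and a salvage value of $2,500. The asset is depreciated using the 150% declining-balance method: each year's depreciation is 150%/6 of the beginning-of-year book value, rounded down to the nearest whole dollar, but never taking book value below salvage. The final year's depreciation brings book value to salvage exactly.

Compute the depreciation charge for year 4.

$7,188

Depreciable base = $68,156 − $2,500 = $65,656.
Year 1: ⌊$68,156 × 150%/6⌋ = $17,039. Book value $51,117.
Year 2: ⌊$51,117 × 150%/6⌋ = $12,779. Book value $38,338.
Year 3: ⌊$38,338 × 150%/6⌋ = $9,584. Book value $28,754.
Year 4: ⌊$28,754 × 150%/6⌋ = $7,188. Book value $21,566.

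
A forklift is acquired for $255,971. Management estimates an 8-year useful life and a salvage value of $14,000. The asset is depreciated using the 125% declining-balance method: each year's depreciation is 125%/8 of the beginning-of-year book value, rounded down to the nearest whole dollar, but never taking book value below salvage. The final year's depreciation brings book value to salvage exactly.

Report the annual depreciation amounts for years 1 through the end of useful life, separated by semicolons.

$39,995; $33,746; $28,473; $24,024; $20,270; $17,103; $14,431; $63,929

Depreciable base = $255,971 − $14,000 = $241,971.
Year 1: ⌊$255,971 × 125%/8⌋ = $39,995. Book value $215,976.
Year 2: ⌊$215,976 × 125%/8⌋ = $33,746. Book value $182,230.
Year 3: ⌊$182,230 × 125%/8⌋ = $28,473. Book value $153,757.
Year 4: ⌊$153,757 × 125%/8⌋ = $24,024. Book value $129,733.
Year 5: ⌊$129,733 × 125%/8⌋ = $20,270. Book value $109,463.
Year 6: ⌊$109,463 × 125%/8⌋ = $17,103. Book value $92,360.
Year 7: ⌊$92,360 × 125%/8⌋ = $14,431. Book value $77,929.
Year 8 (final): $77,929 − $14,000 = $63,929. Book value $14,000.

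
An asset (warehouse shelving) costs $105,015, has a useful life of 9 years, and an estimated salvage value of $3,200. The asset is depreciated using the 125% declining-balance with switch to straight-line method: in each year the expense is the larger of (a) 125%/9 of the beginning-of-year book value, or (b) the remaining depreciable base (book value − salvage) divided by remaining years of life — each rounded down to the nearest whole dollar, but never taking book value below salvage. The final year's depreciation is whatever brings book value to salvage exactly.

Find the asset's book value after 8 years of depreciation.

Depreciable base = $105,015 − $3,200 = $101,815.
Year 1: DB = ⌊$105,015 × 125%/9⌋ = $14,585; SL = ⌊$101,815/9⌋ = $11,312 → take DB $14,585. Book value $90,430.
Year 2: DB = ⌊$90,430 × 125%/9⌋ = $12,559; SL = ⌊$87,230/8⌋ = $10,903 → take DB $12,559. Book value $77,871.
Year 3: DB = ⌊$77,871 × 125%/9⌋ = $10,815; SL = ⌊$74,671/7⌋ = $10,667 → take DB $10,815. Book value $67,056.
Year 4: DB = ⌊$67,056 × 125%/9⌋ = $9,313; SL = ⌊$63,856/6⌋ = $10,642 → take SL $10,642. Book value $56,414.
Year 5: DB = ⌊$56,414 × 125%/9⌋ = $7,835; SL = ⌊$53,214/5⌋ = $10,642 → take SL $10,642. Book value $45,772.
Year 6: DB = ⌊$45,772 × 125%/9⌋ = $6,357; SL = ⌊$42,572/4⌋ = $10,643 → take SL $10,643. Book value $35,129.
Year 7: DB = ⌊$35,129 × 125%/9⌋ = $4,879; SL = ⌊$31,929/3⌋ = $10,643 → take SL $10,643. Book value $24,486.
Year 8: DB = ⌊$24,486 × 125%/9⌋ = $3,400; SL = ⌊$21,286/2⌋ = $10,643 → take SL $10,643. Book value $13,843.

$13,843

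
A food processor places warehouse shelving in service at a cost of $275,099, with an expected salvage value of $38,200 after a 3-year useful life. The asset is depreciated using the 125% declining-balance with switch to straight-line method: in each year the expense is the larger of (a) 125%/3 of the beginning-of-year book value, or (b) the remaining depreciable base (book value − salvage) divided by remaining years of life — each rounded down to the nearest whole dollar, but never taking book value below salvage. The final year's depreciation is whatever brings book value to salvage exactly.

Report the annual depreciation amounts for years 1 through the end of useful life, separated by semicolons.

$114,624; $66,864; $55,411

Depreciable base = $275,099 − $38,200 = $236,899.
Year 1: DB = ⌊$275,099 × 125%/3⌋ = $114,624; SL = ⌊$236,899/3⌋ = $78,966 → take DB $114,624. Book value $160,475.
Year 2: DB = ⌊$160,475 × 125%/3⌋ = $66,864; SL = ⌊$122,275/2⌋ = $61,137 → take DB $66,864. Book value $93,611.
Year 3 (final): $93,611 − $38,200 = $55,411. Book value $38,200.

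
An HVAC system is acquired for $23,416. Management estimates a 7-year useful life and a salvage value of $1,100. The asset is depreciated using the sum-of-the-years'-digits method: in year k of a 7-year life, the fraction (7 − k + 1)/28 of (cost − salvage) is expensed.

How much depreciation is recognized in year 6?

Depreciable base = $23,416 − $1,100 = $22,316.
Sum of the years' digits = 7+6+5+4+3+2+1 = 28.
Year 1: $22,316 × 7/28 = $5,579. Book value $17,837.
Year 2: $22,316 × 6/28 = $4,782. Book value $13,055.
Year 3: $22,316 × 5/28 = $3,985. Book value $9,070.
Year 4: $22,316 × 4/28 = $3,188. Book value $5,882.
Year 5: $22,316 × 3/28 = $2,391. Book value $3,491.
Year 6: $22,316 × 2/28 = $1,594. Book value $1,897.

$1,594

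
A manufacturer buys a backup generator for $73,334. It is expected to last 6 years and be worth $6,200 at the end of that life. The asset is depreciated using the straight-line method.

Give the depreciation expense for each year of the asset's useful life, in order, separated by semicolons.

Depreciable base = $73,334 − $6,200 = $67,134.
Annual expense = $67,134 / 6 = $11,189.
End of year 1: book value $62,145.
End of year 2: book value $50,956.
End of year 3: book value $39,767.
End of year 4: book value $28,578.
End of year 5: book value $17,389.
End of year 6: book value $6,200.

$11,189; $11,189; $11,189; $11,189; $11,189; $11,189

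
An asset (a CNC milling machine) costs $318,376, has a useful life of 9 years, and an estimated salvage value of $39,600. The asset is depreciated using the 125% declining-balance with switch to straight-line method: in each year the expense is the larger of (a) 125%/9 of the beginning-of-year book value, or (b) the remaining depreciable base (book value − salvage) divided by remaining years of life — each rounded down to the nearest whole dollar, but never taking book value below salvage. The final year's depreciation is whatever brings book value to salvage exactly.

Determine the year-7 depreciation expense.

$27,091

Depreciable base = $318,376 − $39,600 = $278,776.
Year 1: DB = ⌊$318,376 × 125%/9⌋ = $44,218; SL = ⌊$278,776/9⌋ = $30,975 → take DB $44,218. Book value $274,158.
Year 2: DB = ⌊$274,158 × 125%/9⌋ = $38,077; SL = ⌊$234,558/8⌋ = $29,319 → take DB $38,077. Book value $236,081.
Year 3: DB = ⌊$236,081 × 125%/9⌋ = $32,789; SL = ⌊$196,481/7⌋ = $28,068 → take DB $32,789. Book value $203,292.
Year 4: DB = ⌊$203,292 × 125%/9⌋ = $28,235; SL = ⌊$163,692/6⌋ = $27,282 → take DB $28,235. Book value $175,057.
Year 5: DB = ⌊$175,057 × 125%/9⌋ = $24,313; SL = ⌊$135,457/5⌋ = $27,091 → take SL $27,091. Book value $147,966.
Year 6: DB = ⌊$147,966 × 125%/9⌋ = $20,550; SL = ⌊$108,366/4⌋ = $27,091 → take SL $27,091. Book value $120,875.
Year 7: DB = ⌊$120,875 × 125%/9⌋ = $16,788; SL = ⌊$81,275/3⌋ = $27,091 → take SL $27,091. Book value $93,784.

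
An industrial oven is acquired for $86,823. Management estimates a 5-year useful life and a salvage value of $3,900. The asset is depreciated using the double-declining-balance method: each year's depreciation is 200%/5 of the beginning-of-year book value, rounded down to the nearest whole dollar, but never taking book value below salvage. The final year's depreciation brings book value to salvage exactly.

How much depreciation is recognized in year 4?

$7,502

Depreciable base = $86,823 − $3,900 = $82,923.
Year 1: ⌊$86,823 × 200%/5⌋ = $34,729. Book value $52,094.
Year 2: ⌊$52,094 × 200%/5⌋ = $20,837. Book value $31,257.
Year 3: ⌊$31,257 × 200%/5⌋ = $12,502. Book value $18,755.
Year 4: ⌊$18,755 × 200%/5⌋ = $7,502. Book value $11,253.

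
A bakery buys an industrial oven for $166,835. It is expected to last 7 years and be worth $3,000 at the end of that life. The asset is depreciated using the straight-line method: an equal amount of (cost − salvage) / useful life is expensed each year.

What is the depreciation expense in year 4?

$23,405

Depreciable base = $166,835 − $3,000 = $163,835.
Annual expense = $163,835 / 7 = $23,405.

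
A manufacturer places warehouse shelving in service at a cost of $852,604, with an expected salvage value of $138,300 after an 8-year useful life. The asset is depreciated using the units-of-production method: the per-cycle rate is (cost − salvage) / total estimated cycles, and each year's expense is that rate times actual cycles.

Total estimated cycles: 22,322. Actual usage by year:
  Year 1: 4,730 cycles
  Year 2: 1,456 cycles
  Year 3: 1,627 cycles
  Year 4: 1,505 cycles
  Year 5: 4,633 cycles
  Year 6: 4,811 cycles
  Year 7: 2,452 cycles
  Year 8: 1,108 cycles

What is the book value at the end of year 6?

$252,220

Depreciable base = $852,604 − $138,300 = $714,304.
Rate = $714,304 / 22,322 cycles = $32 per cycle.
Year 1: 4,730 × $32 = $151,360. Book value $701,244.
Year 2: 1,456 × $32 = $46,592. Book value $654,652.
Year 3: 1,627 × $32 = $52,064. Book value $602,588.
Year 4: 1,505 × $32 = $48,160. Book value $554,428.
Year 5: 4,633 × $32 = $148,256. Book value $406,172.
Year 6: 4,811 × $32 = $153,952. Book value $252,220.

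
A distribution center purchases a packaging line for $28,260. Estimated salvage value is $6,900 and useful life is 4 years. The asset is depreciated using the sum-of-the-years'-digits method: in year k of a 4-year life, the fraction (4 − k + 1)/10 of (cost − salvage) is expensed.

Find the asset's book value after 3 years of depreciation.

Depreciable base = $28,260 − $6,900 = $21,360.
Sum of the years' digits = 4+3+2+1 = 10.
Year 1: $21,360 × 4/10 = $8,544. Book value $19,716.
Year 2: $21,360 × 3/10 = $6,408. Book value $13,308.
Year 3: $21,360 × 2/10 = $4,272. Book value $9,036.

$9,036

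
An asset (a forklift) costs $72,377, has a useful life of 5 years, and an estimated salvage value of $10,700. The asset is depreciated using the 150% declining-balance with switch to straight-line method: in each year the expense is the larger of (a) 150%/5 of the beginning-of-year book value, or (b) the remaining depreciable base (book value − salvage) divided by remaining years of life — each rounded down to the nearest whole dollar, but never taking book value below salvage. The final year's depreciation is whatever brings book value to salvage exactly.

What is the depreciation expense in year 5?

$6,679

Depreciable base = $72,377 − $10,700 = $61,677.
Year 1: DB = ⌊$72,377 × 150%/5⌋ = $21,713; SL = ⌊$61,677/5⌋ = $12,335 → take DB $21,713. Book value $50,664.
Year 2: DB = ⌊$50,664 × 150%/5⌋ = $15,199; SL = ⌊$39,964/4⌋ = $9,991 → take DB $15,199. Book value $35,465.
Year 3: DB = ⌊$35,465 × 150%/5⌋ = $10,639; SL = ⌊$24,765/3⌋ = $8,255 → take DB $10,639. Book value $24,826.
Year 4: DB = ⌊$24,826 × 150%/5⌋ = $7,447; SL = ⌊$14,126/2⌋ = $7,063 → take DB $7,447. Book value $17,379.
Year 5 (final): $17,379 − $10,700 = $6,679. Book value $10,700.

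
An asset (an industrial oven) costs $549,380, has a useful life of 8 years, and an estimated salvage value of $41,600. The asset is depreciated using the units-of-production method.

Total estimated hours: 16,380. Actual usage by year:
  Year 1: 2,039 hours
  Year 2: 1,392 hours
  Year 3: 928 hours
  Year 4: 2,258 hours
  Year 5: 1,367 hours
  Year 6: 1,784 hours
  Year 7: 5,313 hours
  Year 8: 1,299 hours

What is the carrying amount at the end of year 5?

Depreciable base = $549,380 − $41,600 = $507,780.
Rate = $507,780 / 16,380 hours = $31 per hour.
Year 1: 2,039 × $31 = $63,209. Book value $486,171.
Year 2: 1,392 × $31 = $43,152. Book value $443,019.
Year 3: 928 × $31 = $28,768. Book value $414,251.
Year 4: 2,258 × $31 = $69,998. Book value $344,253.
Year 5: 1,367 × $31 = $42,377. Book value $301,876.

$301,876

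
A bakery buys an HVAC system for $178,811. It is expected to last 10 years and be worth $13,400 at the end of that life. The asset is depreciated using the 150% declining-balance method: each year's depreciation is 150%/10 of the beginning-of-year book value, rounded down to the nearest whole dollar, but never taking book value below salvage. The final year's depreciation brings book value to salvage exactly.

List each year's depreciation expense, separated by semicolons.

Depreciable base = $178,811 − $13,400 = $165,411.
Year 1: ⌊$178,811 × 150%/10⌋ = $26,821. Book value $151,990.
Year 2: ⌊$151,990 × 150%/10⌋ = $22,798. Book value $129,192.
Year 3: ⌊$129,192 × 150%/10⌋ = $19,378. Book value $109,814.
Year 4: ⌊$109,814 × 150%/10⌋ = $16,472. Book value $93,342.
Year 5: ⌊$93,342 × 150%/10⌋ = $14,001. Book value $79,341.
Year 6: ⌊$79,341 × 150%/10⌋ = $11,901. Book value $67,440.
Year 7: ⌊$67,440 × 150%/10⌋ = $10,116. Book value $57,324.
Year 8: ⌊$57,324 × 150%/10⌋ = $8,598. Book value $48,726.
Year 9: ⌊$48,726 × 150%/10⌋ = $7,308. Book value $41,418.
Year 10 (final): $41,418 − $13,400 = $28,018. Book value $13,400.

$26,821; $22,798; $19,378; $16,472; $14,001; $11,901; $10,116; $8,598; $7,308; $28,018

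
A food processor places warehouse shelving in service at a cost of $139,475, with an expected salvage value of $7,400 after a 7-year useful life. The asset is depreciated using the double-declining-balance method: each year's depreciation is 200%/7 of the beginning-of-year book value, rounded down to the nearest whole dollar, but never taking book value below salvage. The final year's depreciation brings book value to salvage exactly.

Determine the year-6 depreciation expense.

Depreciable base = $139,475 − $7,400 = $132,075.
Year 1: ⌊$139,475 × 200%/7⌋ = $39,850. Book value $99,625.
Year 2: ⌊$99,625 × 200%/7⌋ = $28,464. Book value $71,161.
Year 3: ⌊$71,161 × 200%/7⌋ = $20,331. Book value $50,830.
Year 4: ⌊$50,830 × 200%/7⌋ = $14,522. Book value $36,308.
Year 5: ⌊$36,308 × 200%/7⌋ = $10,373. Book value $25,935.
Year 6: ⌊$25,935 × 200%/7⌋ = $7,410. Book value $18,525.

$7,410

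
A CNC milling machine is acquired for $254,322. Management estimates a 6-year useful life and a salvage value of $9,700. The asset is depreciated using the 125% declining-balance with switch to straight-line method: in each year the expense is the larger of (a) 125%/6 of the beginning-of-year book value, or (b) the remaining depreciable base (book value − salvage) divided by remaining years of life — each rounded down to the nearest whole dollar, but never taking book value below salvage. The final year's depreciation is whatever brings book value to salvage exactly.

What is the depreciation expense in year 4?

$37,423

Depreciable base = $254,322 − $9,700 = $244,622.
Year 1: DB = ⌊$254,322 × 125%/6⌋ = $52,983; SL = ⌊$244,622/6⌋ = $40,770 → take DB $52,983. Book value $201,339.
Year 2: DB = ⌊$201,339 × 125%/6⌋ = $41,945; SL = ⌊$191,639/5⌋ = $38,327 → take DB $41,945. Book value $159,394.
Year 3: DB = ⌊$159,394 × 125%/6⌋ = $33,207; SL = ⌊$149,694/4⌋ = $37,423 → take SL $37,423. Book value $121,971.
Year 4: DB = ⌊$121,971 × 125%/6⌋ = $25,410; SL = ⌊$112,271/3⌋ = $37,423 → take SL $37,423. Book value $84,548.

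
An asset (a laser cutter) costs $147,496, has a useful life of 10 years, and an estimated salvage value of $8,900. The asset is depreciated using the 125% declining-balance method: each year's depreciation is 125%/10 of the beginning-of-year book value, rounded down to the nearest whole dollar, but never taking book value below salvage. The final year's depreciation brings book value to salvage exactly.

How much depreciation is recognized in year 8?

Depreciable base = $147,496 − $8,900 = $138,596.
Year 1: ⌊$147,496 × 125%/10⌋ = $18,437. Book value $129,059.
Year 2: ⌊$129,059 × 125%/10⌋ = $16,132. Book value $112,927.
Year 3: ⌊$112,927 × 125%/10⌋ = $14,115. Book value $98,812.
Year 4: ⌊$98,812 × 125%/10⌋ = $12,351. Book value $86,461.
Year 5: ⌊$86,461 × 125%/10⌋ = $10,807. Book value $75,654.
Year 6: ⌊$75,654 × 125%/10⌋ = $9,456. Book value $66,198.
Year 7: ⌊$66,198 × 125%/10⌋ = $8,274. Book value $57,924.
Year 8: ⌊$57,924 × 125%/10⌋ = $7,240. Book value $50,684.

$7,240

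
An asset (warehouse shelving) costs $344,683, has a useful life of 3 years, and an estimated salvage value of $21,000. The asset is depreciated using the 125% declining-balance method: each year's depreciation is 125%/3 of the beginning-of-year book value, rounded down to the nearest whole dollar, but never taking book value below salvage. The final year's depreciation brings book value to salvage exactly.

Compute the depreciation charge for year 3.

Depreciable base = $344,683 − $21,000 = $323,683.
Year 1: ⌊$344,683 × 125%/3⌋ = $143,617. Book value $201,066.
Year 2: ⌊$201,066 × 125%/3⌋ = $83,777. Book value $117,289.
Year 3 (final): $117,289 − $21,000 = $96,289. Book value $21,000.

$96,289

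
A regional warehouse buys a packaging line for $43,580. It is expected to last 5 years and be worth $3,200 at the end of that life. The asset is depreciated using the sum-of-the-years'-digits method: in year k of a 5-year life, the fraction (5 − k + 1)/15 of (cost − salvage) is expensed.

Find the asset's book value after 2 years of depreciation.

$19,352

Depreciable base = $43,580 − $3,200 = $40,380.
Sum of the years' digits = 5+4+3+2+1 = 15.
Year 1: $40,380 × 5/15 = $13,460. Book value $30,120.
Year 2: $40,380 × 4/15 = $10,768. Book value $19,352.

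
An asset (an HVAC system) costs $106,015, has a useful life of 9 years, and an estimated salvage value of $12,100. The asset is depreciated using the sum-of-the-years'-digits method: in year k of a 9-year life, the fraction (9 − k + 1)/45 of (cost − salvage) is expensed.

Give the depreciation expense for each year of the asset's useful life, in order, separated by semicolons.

$18,783; $16,696; $14,609; $12,522; $10,435; $8,348; $6,261; $4,174; $2,087

Depreciable base = $106,015 − $12,100 = $93,915.
Sum of the years' digits = 9+8+7+6+5+4+3+2+1 = 45.
Year 1: $93,915 × 9/45 = $18,783. Book value $87,232.
Year 2: $93,915 × 8/45 = $16,696. Book value $70,536.
Year 3: $93,915 × 7/45 = $14,609. Book value $55,927.
Year 4: $93,915 × 6/45 = $12,522. Book value $43,405.
Year 5: $93,915 × 5/45 = $10,435. Book value $32,970.
Year 6: $93,915 × 4/45 = $8,348. Book value $24,622.
Year 7: $93,915 × 3/45 = $6,261. Book value $18,361.
Year 8: $93,915 × 2/45 = $4,174. Book value $14,187.
Year 9: $93,915 × 1/45 = $2,087. Book value $12,100.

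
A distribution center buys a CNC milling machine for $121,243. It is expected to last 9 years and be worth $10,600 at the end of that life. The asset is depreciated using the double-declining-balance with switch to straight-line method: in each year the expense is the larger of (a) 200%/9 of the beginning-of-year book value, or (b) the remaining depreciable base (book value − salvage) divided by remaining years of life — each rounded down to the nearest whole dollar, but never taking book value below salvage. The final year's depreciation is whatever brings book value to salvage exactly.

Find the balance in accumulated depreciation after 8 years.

$105,504

Depreciable base = $121,243 − $10,600 = $110,643.
Year 1: DB = ⌊$121,243 × 200%/9⌋ = $26,942; SL = ⌊$110,643/9⌋ = $12,293 → take DB $26,942. Book value $94,301.
Year 2: DB = ⌊$94,301 × 200%/9⌋ = $20,955; SL = ⌊$83,701/8⌋ = $10,462 → take DB $20,955. Book value $73,346.
Year 3: DB = ⌊$73,346 × 200%/9⌋ = $16,299; SL = ⌊$62,746/7⌋ = $8,963 → take DB $16,299. Book value $57,047.
Year 4: DB = ⌊$57,047 × 200%/9⌋ = $12,677; SL = ⌊$46,447/6⌋ = $7,741 → take DB $12,677. Book value $44,370.
Year 5: DB = ⌊$44,370 × 200%/9⌋ = $9,860; SL = ⌊$33,770/5⌋ = $6,754 → take DB $9,860. Book value $34,510.
Year 6: DB = ⌊$34,510 × 200%/9⌋ = $7,668; SL = ⌊$23,910/4⌋ = $5,977 → take DB $7,668. Book value $26,842.
Year 7: DB = ⌊$26,842 × 200%/9⌋ = $5,964; SL = ⌊$16,242/3⌋ = $5,414 → take DB $5,964. Book value $20,878.
Year 8: DB = ⌊$20,878 × 200%/9⌋ = $4,639; SL = ⌊$10,278/2⌋ = $5,139 → take SL $5,139. Book value $15,739.
Accumulated through year 8 = $121,243 − $15,739 = $105,504.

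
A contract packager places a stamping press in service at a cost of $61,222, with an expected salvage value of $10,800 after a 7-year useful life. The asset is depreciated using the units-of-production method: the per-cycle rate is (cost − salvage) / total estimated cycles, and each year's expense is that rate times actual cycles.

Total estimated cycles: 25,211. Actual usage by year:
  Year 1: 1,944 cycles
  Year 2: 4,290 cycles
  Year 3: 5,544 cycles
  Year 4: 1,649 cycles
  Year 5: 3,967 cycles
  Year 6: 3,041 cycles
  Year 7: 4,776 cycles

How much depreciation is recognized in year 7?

Depreciable base = $61,222 − $10,800 = $50,422.
Rate = $50,422 / 25,211 cycles = $2 per cycle.
Year 1: 1,944 × $2 = $3,888. Book value $57,334.
Year 2: 4,290 × $2 = $8,580. Book value $48,754.
Year 3: 5,544 × $2 = $11,088. Book value $37,666.
Year 4: 1,649 × $2 = $3,298. Book value $34,368.
Year 5: 3,967 × $2 = $7,934. Book value $26,434.
Year 6: 3,041 × $2 = $6,082. Book value $20,352.
Year 7: 4,776 × $2 = $9,552. Book value $10,800.

$9,552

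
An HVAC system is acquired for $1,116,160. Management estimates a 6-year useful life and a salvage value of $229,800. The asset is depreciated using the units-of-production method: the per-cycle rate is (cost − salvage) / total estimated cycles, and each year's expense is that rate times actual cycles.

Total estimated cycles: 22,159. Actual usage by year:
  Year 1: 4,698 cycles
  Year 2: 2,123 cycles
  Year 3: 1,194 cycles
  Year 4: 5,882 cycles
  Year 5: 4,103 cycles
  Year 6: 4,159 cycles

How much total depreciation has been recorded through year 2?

$272,840

Depreciable base = $1,116,160 − $229,800 = $886,360.
Rate = $886,360 / 22,159 cycles = $40 per cycle.
Year 1: 4,698 × $40 = $187,920. Book value $928,240.
Year 2: 2,123 × $40 = $84,920. Book value $843,320.
Accumulated through year 2 = $1,116,160 − $843,320 = $272,840.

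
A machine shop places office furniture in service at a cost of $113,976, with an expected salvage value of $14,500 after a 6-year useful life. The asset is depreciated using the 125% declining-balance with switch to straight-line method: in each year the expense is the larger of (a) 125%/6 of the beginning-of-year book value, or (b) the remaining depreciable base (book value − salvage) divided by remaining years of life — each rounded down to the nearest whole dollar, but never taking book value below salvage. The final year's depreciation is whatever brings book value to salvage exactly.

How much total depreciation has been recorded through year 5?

Depreciable base = $113,976 − $14,500 = $99,476.
Year 1: DB = ⌊$113,976 × 125%/6⌋ = $23,745; SL = ⌊$99,476/6⌋ = $16,579 → take DB $23,745. Book value $90,231.
Year 2: DB = ⌊$90,231 × 125%/6⌋ = $18,798; SL = ⌊$75,731/5⌋ = $15,146 → take DB $18,798. Book value $71,433.
Year 3: DB = ⌊$71,433 × 125%/6⌋ = $14,881; SL = ⌊$56,933/4⌋ = $14,233 → take DB $14,881. Book value $56,552.
Year 4: DB = ⌊$56,552 × 125%/6⌋ = $11,781; SL = ⌊$42,052/3⌋ = $14,017 → take SL $14,017. Book value $42,535.
Year 5: DB = ⌊$42,535 × 125%/6⌋ = $8,861; SL = ⌊$28,035/2⌋ = $14,017 → take SL $14,017. Book value $28,518.
Accumulated through year 5 = $113,976 − $28,518 = $85,458.

$85,458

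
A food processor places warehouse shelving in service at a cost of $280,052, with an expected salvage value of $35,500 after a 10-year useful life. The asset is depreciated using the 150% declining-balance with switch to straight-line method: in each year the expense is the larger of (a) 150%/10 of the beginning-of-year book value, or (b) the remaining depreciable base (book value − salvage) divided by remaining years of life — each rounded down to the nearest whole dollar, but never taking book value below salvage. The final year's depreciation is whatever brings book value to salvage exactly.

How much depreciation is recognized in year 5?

Depreciable base = $280,052 − $35,500 = $244,552.
Year 1: DB = ⌊$280,052 × 150%/10⌋ = $42,007; SL = ⌊$244,552/10⌋ = $24,455 → take DB $42,007. Book value $238,045.
Year 2: DB = ⌊$238,045 × 150%/10⌋ = $35,706; SL = ⌊$202,545/9⌋ = $22,505 → take DB $35,706. Book value $202,339.
Year 3: DB = ⌊$202,339 × 150%/10⌋ = $30,350; SL = ⌊$166,839/8⌋ = $20,854 → take DB $30,350. Book value $171,989.
Year 4: DB = ⌊$171,989 × 150%/10⌋ = $25,798; SL = ⌊$136,489/7⌋ = $19,498 → take DB $25,798. Book value $146,191.
Year 5: DB = ⌊$146,191 × 150%/10⌋ = $21,928; SL = ⌊$110,691/6⌋ = $18,448 → take DB $21,928. Book value $124,263.

$21,928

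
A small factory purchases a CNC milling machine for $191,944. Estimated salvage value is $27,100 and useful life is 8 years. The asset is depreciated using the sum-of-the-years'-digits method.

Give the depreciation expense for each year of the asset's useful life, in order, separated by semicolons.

$36,632; $32,053; $27,474; $22,895; $18,316; $13,737; $9,158; $4,579

Depreciable base = $191,944 − $27,100 = $164,844.
Sum of the years' digits = 8+7+6+5+4+3+2+1 = 36.
Year 1: $164,844 × 8/36 = $36,632. Book value $155,312.
Year 2: $164,844 × 7/36 = $32,053. Book value $123,259.
Year 3: $164,844 × 6/36 = $27,474. Book value $95,785.
Year 4: $164,844 × 5/36 = $22,895. Book value $72,890.
Year 5: $164,844 × 4/36 = $18,316. Book value $54,574.
Year 6: $164,844 × 3/36 = $13,737. Book value $40,837.
Year 7: $164,844 × 2/36 = $9,158. Book value $31,679.
Year 8: $164,844 × 1/36 = $4,579. Book value $27,100.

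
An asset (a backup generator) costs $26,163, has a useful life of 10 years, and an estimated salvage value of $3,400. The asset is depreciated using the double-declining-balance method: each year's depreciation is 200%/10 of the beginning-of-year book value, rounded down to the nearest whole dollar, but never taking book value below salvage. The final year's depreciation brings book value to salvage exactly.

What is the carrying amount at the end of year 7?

Depreciable base = $26,163 − $3,400 = $22,763.
Year 1: ⌊$26,163 × 200%/10⌋ = $5,232. Book value $20,931.
Year 2: ⌊$20,931 × 200%/10⌋ = $4,186. Book value $16,745.
Year 3: ⌊$16,745 × 200%/10⌋ = $3,349. Book value $13,396.
Year 4: ⌊$13,396 × 200%/10⌋ = $2,679. Book value $10,717.
Year 5: ⌊$10,717 × 200%/10⌋ = $2,143. Book value $8,574.
Year 6: ⌊$8,574 × 200%/10⌋ = $1,714. Book value $6,860.
Year 7: ⌊$6,860 × 200%/10⌋ = $1,372. Book value $5,488.

$5,488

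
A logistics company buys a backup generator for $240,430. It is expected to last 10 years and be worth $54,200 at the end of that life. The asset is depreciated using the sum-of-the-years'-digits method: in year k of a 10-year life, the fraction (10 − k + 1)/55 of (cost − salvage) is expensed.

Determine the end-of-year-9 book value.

Depreciable base = $240,430 − $54,200 = $186,230.
Sum of the years' digits = 10+9+8+7+6+5+4+3+2+1 = 55.
Year 1: $186,230 × 10/55 = $33,860. Book value $206,570.
Year 2: $186,230 × 9/55 = $30,474. Book value $176,096.
Year 3: $186,230 × 8/55 = $27,088. Book value $149,008.
Year 4: $186,230 × 7/55 = $23,702. Book value $125,306.
Year 5: $186,230 × 6/55 = $20,316. Book value $104,990.
Year 6: $186,230 × 5/55 = $16,930. Book value $88,060.
Year 7: $186,230 × 4/55 = $13,544. Book value $74,516.
Year 8: $186,230 × 3/55 = $10,158. Book value $64,358.
Year 9: $186,230 × 2/55 = $6,772. Book value $57,586.

$57,586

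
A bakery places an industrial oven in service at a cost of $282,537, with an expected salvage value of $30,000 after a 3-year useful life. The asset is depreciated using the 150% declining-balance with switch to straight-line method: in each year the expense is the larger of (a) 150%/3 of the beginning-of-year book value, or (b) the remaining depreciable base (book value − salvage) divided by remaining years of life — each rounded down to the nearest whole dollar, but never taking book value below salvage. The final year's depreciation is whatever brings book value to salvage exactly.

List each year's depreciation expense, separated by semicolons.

$141,268; $70,634; $40,635

Depreciable base = $282,537 − $30,000 = $252,537.
Year 1: DB = ⌊$282,537 × 150%/3⌋ = $141,268; SL = ⌊$252,537/3⌋ = $84,179 → take DB $141,268. Book value $141,269.
Year 2: DB = ⌊$141,269 × 150%/3⌋ = $70,634; SL = ⌊$111,269/2⌋ = $55,634 → take DB $70,634. Book value $70,635.
Year 3 (final): $70,635 − $30,000 = $40,635. Book value $30,000.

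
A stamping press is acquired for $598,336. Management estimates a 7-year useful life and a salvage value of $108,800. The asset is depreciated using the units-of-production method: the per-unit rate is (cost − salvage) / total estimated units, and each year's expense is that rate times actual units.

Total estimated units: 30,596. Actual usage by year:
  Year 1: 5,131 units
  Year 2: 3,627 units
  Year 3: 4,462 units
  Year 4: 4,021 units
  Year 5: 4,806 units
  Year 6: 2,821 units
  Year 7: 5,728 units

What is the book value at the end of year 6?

Depreciable base = $598,336 − $108,800 = $489,536.
Rate = $489,536 / 30,596 units = $16 per unit.
Year 1: 5,131 × $16 = $82,096. Book value $516,240.
Year 2: 3,627 × $16 = $58,032. Book value $458,208.
Year 3: 4,462 × $16 = $71,392. Book value $386,816.
Year 4: 4,021 × $16 = $64,336. Book value $322,480.
Year 5: 4,806 × $16 = $76,896. Book value $245,584.
Year 6: 2,821 × $16 = $45,136. Book value $200,448.

$200,448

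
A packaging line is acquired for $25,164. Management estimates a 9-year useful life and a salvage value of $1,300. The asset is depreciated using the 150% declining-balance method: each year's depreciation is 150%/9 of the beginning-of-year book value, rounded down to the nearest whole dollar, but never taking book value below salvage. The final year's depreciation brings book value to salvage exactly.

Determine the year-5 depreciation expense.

Depreciable base = $25,164 − $1,300 = $23,864.
Year 1: ⌊$25,164 × 150%/9⌋ = $4,194. Book value $20,970.
Year 2: ⌊$20,970 × 150%/9⌋ = $3,495. Book value $17,475.
Year 3: ⌊$17,475 × 150%/9⌋ = $2,912. Book value $14,563.
Year 4: ⌊$14,563 × 150%/9⌋ = $2,427. Book value $12,136.
Year 5: ⌊$12,136 × 150%/9⌋ = $2,022. Book value $10,114.

$2,022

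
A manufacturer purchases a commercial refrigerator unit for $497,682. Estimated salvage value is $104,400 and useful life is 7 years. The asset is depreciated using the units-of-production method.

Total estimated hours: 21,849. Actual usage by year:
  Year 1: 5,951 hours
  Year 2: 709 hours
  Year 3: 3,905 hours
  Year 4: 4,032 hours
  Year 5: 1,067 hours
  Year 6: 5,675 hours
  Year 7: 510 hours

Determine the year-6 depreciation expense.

Depreciable base = $497,682 − $104,400 = $393,282.
Rate = $393,282 / 21,849 hours = $18 per hour.
Year 1: 5,951 × $18 = $107,118. Book value $390,564.
Year 2: 709 × $18 = $12,762. Book value $377,802.
Year 3: 3,905 × $18 = $70,290. Book value $307,512.
Year 4: 4,032 × $18 = $72,576. Book value $234,936.
Year 5: 1,067 × $18 = $19,206. Book value $215,730.
Year 6: 5,675 × $18 = $102,150. Book value $113,580.

$102,150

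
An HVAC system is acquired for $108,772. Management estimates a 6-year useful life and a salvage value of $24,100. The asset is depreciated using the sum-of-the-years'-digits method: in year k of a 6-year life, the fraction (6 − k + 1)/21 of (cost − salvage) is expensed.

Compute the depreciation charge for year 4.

$12,096

Depreciable base = $108,772 − $24,100 = $84,672.
Sum of the years' digits = 6+5+4+3+2+1 = 21.
Year 1: $84,672 × 6/21 = $24,192. Book value $84,580.
Year 2: $84,672 × 5/21 = $20,160. Book value $64,420.
Year 3: $84,672 × 4/21 = $16,128. Book value $48,292.
Year 4: $84,672 × 3/21 = $12,096. Book value $36,196.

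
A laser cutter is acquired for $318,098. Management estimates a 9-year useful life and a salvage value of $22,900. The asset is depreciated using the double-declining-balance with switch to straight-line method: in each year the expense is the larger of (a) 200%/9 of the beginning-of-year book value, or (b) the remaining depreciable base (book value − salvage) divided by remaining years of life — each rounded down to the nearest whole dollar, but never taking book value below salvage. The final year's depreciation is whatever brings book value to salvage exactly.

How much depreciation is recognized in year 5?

Depreciable base = $318,098 − $22,900 = $295,198.
Year 1: DB = ⌊$318,098 × 200%/9⌋ = $70,688; SL = ⌊$295,198/9⌋ = $32,799 → take DB $70,688. Book value $247,410.
Year 2: DB = ⌊$247,410 × 200%/9⌋ = $54,980; SL = ⌊$224,510/8⌋ = $28,063 → take DB $54,980. Book value $192,430.
Year 3: DB = ⌊$192,430 × 200%/9⌋ = $42,762; SL = ⌊$169,530/7⌋ = $24,218 → take DB $42,762. Book value $149,668.
Year 4: DB = ⌊$149,668 × 200%/9⌋ = $33,259; SL = ⌊$126,768/6⌋ = $21,128 → take DB $33,259. Book value $116,409.
Year 5: DB = ⌊$116,409 × 200%/9⌋ = $25,868; SL = ⌊$93,509/5⌋ = $18,701 → take DB $25,868. Book value $90,541.

$25,868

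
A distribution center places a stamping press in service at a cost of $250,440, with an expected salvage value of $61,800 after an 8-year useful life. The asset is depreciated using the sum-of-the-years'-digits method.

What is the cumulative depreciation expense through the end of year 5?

Depreciable base = $250,440 − $61,800 = $188,640.
Sum of the years' digits = 8+7+6+5+4+3+2+1 = 36.
Year 1: $188,640 × 8/36 = $41,920. Book value $208,520.
Year 2: $188,640 × 7/36 = $36,680. Book value $171,840.
Year 3: $188,640 × 6/36 = $31,440. Book value $140,400.
Year 4: $188,640 × 5/36 = $26,200. Book value $114,200.
Year 5: $188,640 × 4/36 = $20,960. Book value $93,240.
Accumulated through year 5 = $250,440 − $93,240 = $157,200.

$157,200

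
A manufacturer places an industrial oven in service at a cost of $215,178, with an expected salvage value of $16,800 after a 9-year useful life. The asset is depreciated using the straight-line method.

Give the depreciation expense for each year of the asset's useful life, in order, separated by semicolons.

$22,042; $22,042; $22,042; $22,042; $22,042; $22,042; $22,042; $22,042; $22,042

Depreciable base = $215,178 − $16,800 = $198,378.
Annual expense = $198,378 / 9 = $22,042.
End of year 1: book value $193,136.
End of year 2: book value $171,094.
End of year 3: book value $149,052.
End of year 4: book value $127,010.
End of year 5: book value $104,968.
End of year 6: book value $82,926.
End of year 7: book value $60,884.
End of year 8: book value $38,842.
End of year 9: book value $16,800.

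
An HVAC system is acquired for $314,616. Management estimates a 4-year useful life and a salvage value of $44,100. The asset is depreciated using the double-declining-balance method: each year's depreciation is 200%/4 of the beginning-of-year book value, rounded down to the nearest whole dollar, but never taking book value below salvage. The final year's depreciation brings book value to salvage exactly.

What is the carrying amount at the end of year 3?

$44,100

Depreciable base = $314,616 − $44,100 = $270,516.
Year 1: ⌊$314,616 × 200%/4⌋ = $157,308. Book value $157,308.
Year 2: ⌊$157,308 × 200%/4⌋ = $78,654. Book value $78,654.
Year 3: ⌊$78,654 × 200%/4⌋ = $39,327, capped at $34,554. Book value $44,100.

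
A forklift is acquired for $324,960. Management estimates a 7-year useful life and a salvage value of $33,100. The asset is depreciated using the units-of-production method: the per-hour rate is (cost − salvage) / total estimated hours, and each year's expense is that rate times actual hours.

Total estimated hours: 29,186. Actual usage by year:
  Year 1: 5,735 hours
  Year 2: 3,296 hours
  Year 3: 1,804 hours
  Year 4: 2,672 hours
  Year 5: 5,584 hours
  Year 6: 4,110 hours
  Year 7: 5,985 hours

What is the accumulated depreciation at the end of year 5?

$190,910

Depreciable base = $324,960 − $33,100 = $291,860.
Rate = $291,860 / 29,186 hours = $10 per hour.
Year 1: 5,735 × $10 = $57,350. Book value $267,610.
Year 2: 3,296 × $10 = $32,960. Book value $234,650.
Year 3: 1,804 × $10 = $18,040. Book value $216,610.
Year 4: 2,672 × $10 = $26,720. Book value $189,890.
Year 5: 5,584 × $10 = $55,840. Book value $134,050.
Accumulated through year 5 = $324,960 − $134,050 = $190,910.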